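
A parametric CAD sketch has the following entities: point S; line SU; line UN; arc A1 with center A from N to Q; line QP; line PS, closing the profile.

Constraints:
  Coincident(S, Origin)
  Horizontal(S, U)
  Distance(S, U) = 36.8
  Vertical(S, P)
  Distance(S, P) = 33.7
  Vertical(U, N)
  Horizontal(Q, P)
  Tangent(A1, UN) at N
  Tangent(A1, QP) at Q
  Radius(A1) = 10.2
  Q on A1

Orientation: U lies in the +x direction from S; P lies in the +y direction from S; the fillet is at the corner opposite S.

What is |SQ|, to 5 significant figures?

42.933

S is at the origin; S and U share the same y with |SU| = 36.8 and U on the +x side, so U = (36.800, 0.0000). S and P share the same x with |SP| = 33.7 and P on the +y side, so P = (0.0000, 33.700). The virtual corner opposite S is at (36.800, 33.700). Tangency of A1 to UN means the radius AN is perpendicular to UN and since A1 is tangent to QP there, AQ ⟂ QP, with radius 10.2, so the center A sits 10.2 in from both sides at A = (26.600, 23.500). That places the tangent points at N = (36.800, 23.500) on UN and Q = (26.600, 33.700) on QP. Then |SQ| = |Q − S| = 42.933.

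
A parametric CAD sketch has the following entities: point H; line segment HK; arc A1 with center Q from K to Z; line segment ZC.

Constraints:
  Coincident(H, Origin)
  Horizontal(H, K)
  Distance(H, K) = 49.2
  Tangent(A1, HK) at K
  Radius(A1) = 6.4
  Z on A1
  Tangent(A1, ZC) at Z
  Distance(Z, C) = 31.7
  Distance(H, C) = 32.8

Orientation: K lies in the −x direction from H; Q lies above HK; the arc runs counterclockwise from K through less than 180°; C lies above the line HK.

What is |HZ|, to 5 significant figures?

44.734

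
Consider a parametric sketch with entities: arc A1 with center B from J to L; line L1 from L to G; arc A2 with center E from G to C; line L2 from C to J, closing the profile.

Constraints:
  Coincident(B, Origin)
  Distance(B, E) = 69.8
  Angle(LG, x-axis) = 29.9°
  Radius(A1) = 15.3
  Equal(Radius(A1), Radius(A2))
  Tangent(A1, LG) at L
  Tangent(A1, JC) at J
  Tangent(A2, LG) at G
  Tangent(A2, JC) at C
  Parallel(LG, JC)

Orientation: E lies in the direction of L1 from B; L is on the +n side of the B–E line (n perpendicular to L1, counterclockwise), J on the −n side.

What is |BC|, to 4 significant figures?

71.46

The slot axis is L1's direction at 29.9°, so u = (cos 29.9°, sin 29.9°) = (0.8669, 0.4985) and n = (−sin 29.9°, cos 29.9°) = (-0.4985, 0.8669). B is at the origin and E lies 69.8 along u from B, so E = 69.8·u = (60.51, 34.79). Tangency of A1 to both parallel lines with radius 15.3 puts L and J at B ± 15.3·n: L = (-7.627, 13.26), J = (7.627, -13.26). Equal radii place G and C the same way about E: G = E + 15.3·n = (52.88, 48.06), C = E − 15.3·n = (68.14, 21.53). Then |BC| = |C − B| = 71.46.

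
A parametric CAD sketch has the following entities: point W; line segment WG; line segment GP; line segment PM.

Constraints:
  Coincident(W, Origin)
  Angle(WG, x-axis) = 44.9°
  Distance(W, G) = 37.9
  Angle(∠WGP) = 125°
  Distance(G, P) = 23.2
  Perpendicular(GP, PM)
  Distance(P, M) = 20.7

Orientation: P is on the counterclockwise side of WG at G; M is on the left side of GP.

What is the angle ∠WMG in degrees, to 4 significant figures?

54.71°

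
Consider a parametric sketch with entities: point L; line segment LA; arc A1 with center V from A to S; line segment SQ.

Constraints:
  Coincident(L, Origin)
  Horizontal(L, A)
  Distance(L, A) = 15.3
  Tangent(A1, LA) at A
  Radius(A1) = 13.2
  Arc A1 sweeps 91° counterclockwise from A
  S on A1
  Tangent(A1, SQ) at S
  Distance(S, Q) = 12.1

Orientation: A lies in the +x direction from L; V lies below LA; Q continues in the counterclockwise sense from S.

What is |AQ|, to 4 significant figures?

28.64

L is at the origin; L and A share the same y with |LA| = 15.3 and A on the +x side, so A = (15.30, 0.000). The tangent condition forces VA to be normal to LA, so V = A + (0, -13.2) = (15.30, -13.20). On A1, A sits at bearing 90° from V; a 91° counterclockwise sweep puts S at bearing 181°, so S = V + 13.2·(cos 181°, sin 181°) = (2.102, -13.43). Tangency of A1 to SQ means the radius VS is perpendicular to SQ, so SQ runs along (−sin 181°, cos 181°); with |SQ| = 12.1, Q = (2.313, -25.53). Then |AQ| = |Q − A| = 28.64.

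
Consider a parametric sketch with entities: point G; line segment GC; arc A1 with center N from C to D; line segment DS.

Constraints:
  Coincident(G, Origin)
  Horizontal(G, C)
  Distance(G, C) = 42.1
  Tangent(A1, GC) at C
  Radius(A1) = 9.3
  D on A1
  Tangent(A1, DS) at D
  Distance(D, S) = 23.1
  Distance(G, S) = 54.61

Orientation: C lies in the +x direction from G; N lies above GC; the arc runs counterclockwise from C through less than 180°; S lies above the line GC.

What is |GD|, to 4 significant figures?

52.33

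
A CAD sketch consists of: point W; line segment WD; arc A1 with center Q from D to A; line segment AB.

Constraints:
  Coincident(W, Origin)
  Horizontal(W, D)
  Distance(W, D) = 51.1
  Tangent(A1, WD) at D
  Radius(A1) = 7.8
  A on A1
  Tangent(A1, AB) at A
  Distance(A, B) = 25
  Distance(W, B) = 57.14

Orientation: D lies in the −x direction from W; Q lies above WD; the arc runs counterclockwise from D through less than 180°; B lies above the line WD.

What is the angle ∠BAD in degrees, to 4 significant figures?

131.7°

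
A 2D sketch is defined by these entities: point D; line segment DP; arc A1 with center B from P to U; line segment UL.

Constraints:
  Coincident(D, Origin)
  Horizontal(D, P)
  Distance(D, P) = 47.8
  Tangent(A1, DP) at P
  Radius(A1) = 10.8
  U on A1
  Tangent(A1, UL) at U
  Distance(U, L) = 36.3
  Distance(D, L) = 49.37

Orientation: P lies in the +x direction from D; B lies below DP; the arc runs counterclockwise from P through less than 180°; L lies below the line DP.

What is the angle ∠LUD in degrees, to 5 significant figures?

82.869°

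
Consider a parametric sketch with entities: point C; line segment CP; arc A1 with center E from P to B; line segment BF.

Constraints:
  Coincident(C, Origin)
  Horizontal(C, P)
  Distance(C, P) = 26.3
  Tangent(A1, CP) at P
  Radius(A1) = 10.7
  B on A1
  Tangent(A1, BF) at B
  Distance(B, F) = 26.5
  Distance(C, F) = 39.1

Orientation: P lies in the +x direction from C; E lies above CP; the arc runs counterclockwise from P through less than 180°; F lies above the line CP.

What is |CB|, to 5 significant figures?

38.340

Checks: |EB| = 10.70 ✓; ∠(EB, BF) = 90.00° ✓; |BF| = 26.50 ✓; |CF| = 39.10 ✓.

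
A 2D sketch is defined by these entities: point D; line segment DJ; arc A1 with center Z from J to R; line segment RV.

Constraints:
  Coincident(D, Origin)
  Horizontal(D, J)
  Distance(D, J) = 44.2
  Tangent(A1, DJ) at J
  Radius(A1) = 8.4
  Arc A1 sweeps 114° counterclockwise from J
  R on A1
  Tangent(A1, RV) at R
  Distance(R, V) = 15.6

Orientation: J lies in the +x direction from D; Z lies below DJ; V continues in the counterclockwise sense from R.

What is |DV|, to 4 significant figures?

50.17

On A1, J sits at bearing 90° from Z; a 114° counterclockwise sweep puts R at bearing 204°, so R = Z + 8.4·(cos 204°, sin 204°) = (36.53, -11.82). A1 meets RV tangentially, so ZR is at right angles to RV, so RV runs along (−sin 204°, cos 204°); with |RV| = 15.6, V = (42.87, -26.07). Then |DV| = |V − D| = 50.17.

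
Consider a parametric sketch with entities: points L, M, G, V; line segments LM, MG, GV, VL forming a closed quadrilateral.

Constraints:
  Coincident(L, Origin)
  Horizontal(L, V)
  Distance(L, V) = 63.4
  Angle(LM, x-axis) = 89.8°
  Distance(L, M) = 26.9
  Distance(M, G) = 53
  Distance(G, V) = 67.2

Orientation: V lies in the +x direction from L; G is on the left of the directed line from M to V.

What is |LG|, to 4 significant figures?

73.93

Checks: |MG| = 53.00 ✓; |GV| = 67.20 ✓.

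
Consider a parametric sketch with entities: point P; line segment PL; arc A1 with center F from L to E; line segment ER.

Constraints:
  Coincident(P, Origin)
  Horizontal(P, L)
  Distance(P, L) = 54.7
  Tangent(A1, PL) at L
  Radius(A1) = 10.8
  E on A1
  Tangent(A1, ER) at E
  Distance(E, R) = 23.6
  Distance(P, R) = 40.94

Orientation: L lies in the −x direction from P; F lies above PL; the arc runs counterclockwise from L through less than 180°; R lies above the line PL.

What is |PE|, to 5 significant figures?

45.930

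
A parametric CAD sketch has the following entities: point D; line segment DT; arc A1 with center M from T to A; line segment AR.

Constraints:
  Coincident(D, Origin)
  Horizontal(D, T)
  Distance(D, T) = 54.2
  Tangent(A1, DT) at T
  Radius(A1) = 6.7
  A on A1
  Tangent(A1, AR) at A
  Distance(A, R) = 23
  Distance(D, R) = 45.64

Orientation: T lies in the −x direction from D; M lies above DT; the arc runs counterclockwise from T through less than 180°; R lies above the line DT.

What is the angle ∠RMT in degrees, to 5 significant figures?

138.68°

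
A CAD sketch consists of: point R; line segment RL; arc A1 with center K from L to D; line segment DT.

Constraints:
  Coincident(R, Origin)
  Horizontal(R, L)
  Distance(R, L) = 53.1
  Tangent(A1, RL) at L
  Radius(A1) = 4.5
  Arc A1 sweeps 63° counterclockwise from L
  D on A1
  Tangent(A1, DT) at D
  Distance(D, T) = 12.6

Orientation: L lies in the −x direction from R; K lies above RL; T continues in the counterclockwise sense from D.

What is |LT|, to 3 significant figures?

16.8

R is at the origin; RL is horizontal with |RL| = 53.1 and L on the −x side, so L = (-53.1, 0.00). A1 meets RL tangentially, so KL is at right angles to RL, so K = L + (0, 4.5) = (-53.1, 4.50). On A1, L sits at bearing -90° from K; a 63° counterclockwise sweep puts D at bearing -27°, so D = K + 4.5·(cos -27°, sin -27°) = (-49.1, 2.46). A1 meets DT tangentially, so KD is at right angles to DT, so DT runs along (−sin -27°, cos -27°); with |DT| = 12.6, T = (-43.4, 13.7). Then |LT| = |T − L| = 16.8.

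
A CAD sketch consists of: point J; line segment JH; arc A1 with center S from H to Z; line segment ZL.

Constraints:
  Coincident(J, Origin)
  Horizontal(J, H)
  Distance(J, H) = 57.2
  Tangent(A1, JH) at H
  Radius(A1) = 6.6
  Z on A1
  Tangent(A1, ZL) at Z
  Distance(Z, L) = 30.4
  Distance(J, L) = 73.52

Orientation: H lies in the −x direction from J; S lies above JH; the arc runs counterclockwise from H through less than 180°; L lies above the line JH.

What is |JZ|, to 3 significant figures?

52.0

J is at the origin; JH is horizontal with |JH| = 57.2 and H on the −x side, so H = (-57.2, 0.00). The tangent condition forces SH to be normal to JH, so S = H + (0, 6.6) = (-57.2, 6.60). Since SZ ⟂ ZL (tangency), |SL| = √(6.6² + 30.4²) = 31.1 regardless of where Z sits on A1. So L lies on both circle(J, 73.52) and circle(S, 31.1); the above-JH intersection is L = (-63.5, 37.1). Z is the foot of the tangent from L: Z = (-51.2, 9.28).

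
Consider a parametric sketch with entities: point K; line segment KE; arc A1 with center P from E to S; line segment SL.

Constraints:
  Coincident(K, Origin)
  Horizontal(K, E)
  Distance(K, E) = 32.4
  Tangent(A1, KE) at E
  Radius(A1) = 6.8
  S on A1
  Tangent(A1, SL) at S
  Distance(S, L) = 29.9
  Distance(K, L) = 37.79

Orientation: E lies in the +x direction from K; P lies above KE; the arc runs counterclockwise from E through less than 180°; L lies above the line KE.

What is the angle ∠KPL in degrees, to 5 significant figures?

72.570°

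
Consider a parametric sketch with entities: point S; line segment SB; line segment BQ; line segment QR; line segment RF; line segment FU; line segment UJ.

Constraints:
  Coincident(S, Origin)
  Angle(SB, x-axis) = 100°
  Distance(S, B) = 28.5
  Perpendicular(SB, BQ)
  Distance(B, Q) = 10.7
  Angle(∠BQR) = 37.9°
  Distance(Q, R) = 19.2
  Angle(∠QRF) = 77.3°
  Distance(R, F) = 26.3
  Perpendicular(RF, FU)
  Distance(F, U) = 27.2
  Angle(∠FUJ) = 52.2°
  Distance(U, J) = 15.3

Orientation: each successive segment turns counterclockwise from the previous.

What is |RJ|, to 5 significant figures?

22.794

The perpendicularity gives FU at right angles to RF, so FU runs at 164.80°; with |FU| = 27.2, U = (-17.871, 49.736). ∠FUJ = 52.2° gives UJ at -67.400° from the x-axis; with |UJ| = 15.3, J = (-11.991, 35.611). Then |RJ| = |J − R| = 22.794.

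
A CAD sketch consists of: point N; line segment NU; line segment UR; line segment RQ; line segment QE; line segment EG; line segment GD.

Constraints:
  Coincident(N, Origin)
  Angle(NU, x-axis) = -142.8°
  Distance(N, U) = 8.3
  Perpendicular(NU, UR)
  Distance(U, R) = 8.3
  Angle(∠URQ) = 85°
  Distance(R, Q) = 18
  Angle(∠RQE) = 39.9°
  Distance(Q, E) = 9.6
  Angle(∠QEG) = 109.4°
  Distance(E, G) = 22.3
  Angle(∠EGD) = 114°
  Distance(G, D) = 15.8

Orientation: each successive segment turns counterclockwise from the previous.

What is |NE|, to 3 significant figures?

2.15

∠URQ = 85.0° gives RQ at 42.2° from the x-axis; with |RQ| = 18.0, Q = (11.7, 0.462). ∠RQE = 39.9° gives QE at -178° from the x-axis; with |QE| = 9.6, E = (2.15, 0.0763). Then |NE| = |E − N| = 2.15.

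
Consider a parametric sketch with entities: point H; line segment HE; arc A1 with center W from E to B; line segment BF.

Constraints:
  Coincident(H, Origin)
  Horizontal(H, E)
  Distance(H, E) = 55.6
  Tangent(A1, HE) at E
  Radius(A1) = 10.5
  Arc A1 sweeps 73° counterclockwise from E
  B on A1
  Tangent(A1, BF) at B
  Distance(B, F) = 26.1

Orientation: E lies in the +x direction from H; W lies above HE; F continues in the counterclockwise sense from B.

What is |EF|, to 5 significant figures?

36.897

H is at the origin; H and E share the same y with |HE| = 55.6 and E on the +x side, so E = (55.600, 0.0000). Since A1 is tangent to HE there, WE ⟂ HE, so W = E + (0, 10.5) = (55.600, 10.500). On A1, E sits at bearing -90° from W; a 73° counterclockwise sweep puts B at bearing -17°, so B = W + 10.5·(cos -17°, sin -17°) = (65.641, 7.4301). A1 meets BF tangentially, so WB is at right angles to BF, so BF runs along (−sin -17°, cos -17°); with |BF| = 26.1, F = (73.272, 32.390). Then |EF| = |F − E| = 36.897.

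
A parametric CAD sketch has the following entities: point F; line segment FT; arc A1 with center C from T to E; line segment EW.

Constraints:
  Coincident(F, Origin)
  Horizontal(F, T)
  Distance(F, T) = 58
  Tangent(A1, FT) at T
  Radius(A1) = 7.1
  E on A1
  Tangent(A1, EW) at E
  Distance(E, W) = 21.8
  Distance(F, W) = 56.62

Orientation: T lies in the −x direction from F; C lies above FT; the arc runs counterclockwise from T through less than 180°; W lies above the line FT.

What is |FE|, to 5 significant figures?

51.339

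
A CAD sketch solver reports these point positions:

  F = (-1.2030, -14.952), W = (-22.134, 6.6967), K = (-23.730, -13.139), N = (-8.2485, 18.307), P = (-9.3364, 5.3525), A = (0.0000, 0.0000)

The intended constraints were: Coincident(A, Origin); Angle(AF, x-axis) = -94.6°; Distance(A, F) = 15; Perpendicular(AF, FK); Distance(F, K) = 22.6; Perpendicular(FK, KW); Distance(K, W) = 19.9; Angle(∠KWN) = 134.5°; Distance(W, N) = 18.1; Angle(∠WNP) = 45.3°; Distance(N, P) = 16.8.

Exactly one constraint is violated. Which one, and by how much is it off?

Distance(N, P) = 16.8 — off by 3.80.

A = (0.00, 0.00) ✓; AF at -94.60° ✓; |AF| = 15.00 ✓; ∠(AF, FK) = 90.00° ✓; |FK| = 22.60 ✓; ∠(FK, KW) = 90.00° ✓; |KW| = 19.90 ✓; ∠KWN = 134.5° ✓; |WN| = 18.10 ✓; ∠WNP = 45.30° ✓; |NP| = 13.00 ✗.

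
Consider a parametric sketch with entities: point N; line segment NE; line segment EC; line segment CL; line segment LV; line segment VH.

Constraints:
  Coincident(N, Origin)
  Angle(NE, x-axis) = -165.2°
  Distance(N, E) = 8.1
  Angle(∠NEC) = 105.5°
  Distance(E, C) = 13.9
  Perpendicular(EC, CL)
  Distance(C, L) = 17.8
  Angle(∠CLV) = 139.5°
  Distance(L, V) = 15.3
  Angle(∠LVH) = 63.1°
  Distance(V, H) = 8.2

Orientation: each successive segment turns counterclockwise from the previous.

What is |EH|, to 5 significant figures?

21.879

∠CLV = 139.5° gives LV at 39.800° from the x-axis; with |LV| = 15.3, V = (21.552, -6.3919). ∠LVH = 63.1° gives VH at 156.70° from the x-axis; with |VH| = 8.2, H = (14.021, -3.1484). Then |EH| = |H − E| = 21.879.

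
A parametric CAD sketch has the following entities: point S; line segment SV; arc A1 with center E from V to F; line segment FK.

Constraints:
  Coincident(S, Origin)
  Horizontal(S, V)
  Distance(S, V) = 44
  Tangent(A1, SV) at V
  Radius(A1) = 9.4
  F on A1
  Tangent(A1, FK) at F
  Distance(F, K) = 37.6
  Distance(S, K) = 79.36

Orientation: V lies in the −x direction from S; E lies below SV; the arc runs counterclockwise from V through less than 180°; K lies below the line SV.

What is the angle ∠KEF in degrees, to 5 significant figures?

75.964°

Checks: |EF| = 9.400 ✓; ∠(EF, FK) = 90.00° ✓; |FK| = 37.60 ✓; |SK| = 79.36 ✓.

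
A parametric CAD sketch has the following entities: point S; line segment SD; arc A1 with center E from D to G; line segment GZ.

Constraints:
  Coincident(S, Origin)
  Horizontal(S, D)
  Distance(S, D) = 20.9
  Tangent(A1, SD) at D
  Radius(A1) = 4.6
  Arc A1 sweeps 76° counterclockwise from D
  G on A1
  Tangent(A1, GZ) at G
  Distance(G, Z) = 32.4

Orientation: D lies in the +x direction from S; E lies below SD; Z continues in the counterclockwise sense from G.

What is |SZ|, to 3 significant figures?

36.0

S is at the origin; S and D share the same y with |SD| = 20.9 and D on the +x side, so D = (20.9, 0.00). Since A1 is tangent to SD there, ED ⟂ SD, so E = D + (0, -4.6) = (20.9, -4.60). On A1, D sits at bearing 90° from E; a 76° counterclockwise sweep puts G at bearing 166°, so G = E + 4.6·(cos 166°, sin 166°) = (16.4, -3.49). The tangent condition forces EG to be normal to GZ, so GZ runs along (−sin 166°, cos 166°); with |GZ| = 32.4, Z = (8.60, -34.9). Then |SZ| = |Z − S| = 36.0.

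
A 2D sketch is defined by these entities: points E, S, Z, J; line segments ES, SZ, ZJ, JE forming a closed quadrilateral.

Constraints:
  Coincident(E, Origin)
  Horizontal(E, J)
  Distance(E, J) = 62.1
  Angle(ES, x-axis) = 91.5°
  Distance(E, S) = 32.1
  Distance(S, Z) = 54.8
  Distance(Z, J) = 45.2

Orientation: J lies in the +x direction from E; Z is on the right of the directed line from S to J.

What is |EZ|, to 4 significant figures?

27.66

Checks: |SZ| = 54.80 ✓; |ZJ| = 45.20 ✓.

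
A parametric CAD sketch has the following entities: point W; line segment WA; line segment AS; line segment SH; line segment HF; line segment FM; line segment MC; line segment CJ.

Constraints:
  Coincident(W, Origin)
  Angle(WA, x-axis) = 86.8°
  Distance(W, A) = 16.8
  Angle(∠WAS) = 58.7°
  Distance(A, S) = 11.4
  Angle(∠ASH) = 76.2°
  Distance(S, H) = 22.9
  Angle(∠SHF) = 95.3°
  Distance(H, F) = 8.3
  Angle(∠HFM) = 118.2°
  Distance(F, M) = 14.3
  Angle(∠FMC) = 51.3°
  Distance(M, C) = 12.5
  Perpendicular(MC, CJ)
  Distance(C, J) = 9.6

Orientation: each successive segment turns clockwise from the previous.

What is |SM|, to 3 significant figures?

20.0

W is at the origin; WA runs at 86.8° with length 16.8, so A = (0.938, 16.8). ∠WAS = 58.7° gives AS at -34.5° from the x-axis; with |AS| = 11.4, S = (10.3, 10.3). ∠ASH = 76.2° gives SH at -138° from the x-axis; with |SH| = 22.9, H = (-6.77, -4.92). ∠SHF = 95.3° gives HF at 137° from the x-axis; with |HF| = 8.3, F = (-12.8, 0.744). ∠HFM = 118.2° gives FM at 75.2° from the x-axis; with |FM| = 14.3, M = (-9.18, 14.6). Then |SM| = |M − S| = 20.0.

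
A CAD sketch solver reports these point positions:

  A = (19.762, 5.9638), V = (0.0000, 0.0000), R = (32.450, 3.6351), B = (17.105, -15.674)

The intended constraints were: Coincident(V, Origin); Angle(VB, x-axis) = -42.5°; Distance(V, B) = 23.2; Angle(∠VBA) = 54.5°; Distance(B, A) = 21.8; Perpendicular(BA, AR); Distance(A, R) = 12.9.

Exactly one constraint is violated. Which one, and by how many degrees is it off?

Perpendicular(BA, AR) — off by 3.40°.

V = (0.00, 0.00) ✓; VB at -42.50° ✓; |VB| = 23.20 ✓; ∠VBA = 54.50° ✓; |BA| = 21.80 ✓; ∠(BA, AR) = 93.40° ✗; |AR| = 12.90 ✓.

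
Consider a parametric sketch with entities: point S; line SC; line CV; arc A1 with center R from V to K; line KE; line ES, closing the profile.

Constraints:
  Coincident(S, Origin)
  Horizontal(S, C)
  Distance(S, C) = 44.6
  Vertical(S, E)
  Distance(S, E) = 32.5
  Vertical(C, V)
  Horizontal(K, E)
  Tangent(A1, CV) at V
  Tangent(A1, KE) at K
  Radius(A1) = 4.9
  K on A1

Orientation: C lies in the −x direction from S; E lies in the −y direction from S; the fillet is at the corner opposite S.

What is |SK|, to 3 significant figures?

51.3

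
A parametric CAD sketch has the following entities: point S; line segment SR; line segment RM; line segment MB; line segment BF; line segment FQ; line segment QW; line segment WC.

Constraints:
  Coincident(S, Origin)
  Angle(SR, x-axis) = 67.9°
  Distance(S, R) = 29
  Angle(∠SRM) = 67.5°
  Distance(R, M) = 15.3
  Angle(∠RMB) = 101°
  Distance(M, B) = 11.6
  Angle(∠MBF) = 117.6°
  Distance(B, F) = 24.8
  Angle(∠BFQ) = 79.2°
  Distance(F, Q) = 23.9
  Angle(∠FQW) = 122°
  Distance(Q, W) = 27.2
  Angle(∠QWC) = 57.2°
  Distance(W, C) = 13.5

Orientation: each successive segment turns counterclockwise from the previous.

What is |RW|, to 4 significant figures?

17.80

S is at the origin; SR runs at 67.9° with length 29.0, so R = (10.91, 26.87). ∠SRM = 67.5° gives RM at -179.6° from the x-axis; with |RM| = 15.3, M = (-4.389, 26.76). ∠RMB = 101.0° gives MB at -100.6° from the x-axis; with |MB| = 11.6, B = (-6.523, 15.36). ∠MBF = 117.6° gives BF at -38.20° from the x-axis; with |BF| = 24.8, F = (12.97, 0.02394). ∠BFQ = 79.2° gives FQ at 62.60° from the x-axis; with |FQ| = 23.9, Q = (23.97, 21.24). ∠FQW = 122.0° gives QW at 120.6° from the x-axis; with |QW| = 27.2, W = (10.12, 44.65). Then |RW| = |W − R| = 17.80.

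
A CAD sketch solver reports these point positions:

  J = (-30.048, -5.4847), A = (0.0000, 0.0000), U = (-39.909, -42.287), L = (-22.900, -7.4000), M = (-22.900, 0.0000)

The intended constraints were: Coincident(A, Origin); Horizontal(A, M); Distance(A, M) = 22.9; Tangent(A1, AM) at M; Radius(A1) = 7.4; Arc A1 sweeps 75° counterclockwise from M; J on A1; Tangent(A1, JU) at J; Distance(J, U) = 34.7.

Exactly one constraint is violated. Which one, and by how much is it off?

Distance(J, U) = 34.7 — off by 3.40.

A = (0.00, 0.00) ✓; A.y = 0.00, M.y = 0.00 ✓; |AM| = 22.90 ✓; ∠(LM, MA) = 90.00° ✓; |LM| = 7.400 ✓; bearing(L→J) − bearing(L→M) = 75.00° ✓; |LJ| = 7.400 ✓; ∠(LJ, JU) = 90.00° ✓; |JU| = 38.10 ✗.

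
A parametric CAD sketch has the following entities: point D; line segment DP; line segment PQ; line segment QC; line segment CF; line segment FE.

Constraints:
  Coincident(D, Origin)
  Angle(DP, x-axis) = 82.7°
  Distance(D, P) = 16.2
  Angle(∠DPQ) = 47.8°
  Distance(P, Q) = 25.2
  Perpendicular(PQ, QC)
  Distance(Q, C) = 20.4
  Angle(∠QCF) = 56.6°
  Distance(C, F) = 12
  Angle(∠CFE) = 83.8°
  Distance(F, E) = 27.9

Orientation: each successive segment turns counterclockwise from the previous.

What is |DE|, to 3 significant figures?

29.6

D is at the origin; DP runs at 82.7° with length 16.2, so P = (2.06, 16.1). ∠DPQ = 47.8° gives PQ at -145° from the x-axis; with |PQ| = 25.2, Q = (-18.6, 1.65). PQ ⟂ QC, so QC runs at -55.1°; with |QC| = 20.4, C = (-6.94, -15.1). ∠QCF = 56.6° gives CF at 68.3° from the x-axis; with |CF| = 12.0, F = (-2.50, -3.93). ∠CFE = 83.8° gives FE at 164° from the x-axis; with |FE| = 27.9, E = (-29.4, 3.53). Then |DE| = |E − D| = 29.6.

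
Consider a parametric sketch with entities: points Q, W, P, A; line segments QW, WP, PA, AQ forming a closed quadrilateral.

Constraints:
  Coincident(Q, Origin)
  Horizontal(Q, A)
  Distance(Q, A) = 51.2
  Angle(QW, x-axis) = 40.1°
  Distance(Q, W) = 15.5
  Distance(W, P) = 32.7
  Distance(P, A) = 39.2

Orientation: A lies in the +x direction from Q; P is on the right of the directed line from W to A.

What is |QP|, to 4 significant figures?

28.89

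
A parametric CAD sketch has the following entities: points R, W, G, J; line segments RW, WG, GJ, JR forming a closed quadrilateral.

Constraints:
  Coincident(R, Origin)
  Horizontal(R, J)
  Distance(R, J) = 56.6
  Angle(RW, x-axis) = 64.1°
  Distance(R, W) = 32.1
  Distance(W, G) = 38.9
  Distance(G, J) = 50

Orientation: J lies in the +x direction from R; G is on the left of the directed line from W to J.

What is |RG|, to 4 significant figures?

68.15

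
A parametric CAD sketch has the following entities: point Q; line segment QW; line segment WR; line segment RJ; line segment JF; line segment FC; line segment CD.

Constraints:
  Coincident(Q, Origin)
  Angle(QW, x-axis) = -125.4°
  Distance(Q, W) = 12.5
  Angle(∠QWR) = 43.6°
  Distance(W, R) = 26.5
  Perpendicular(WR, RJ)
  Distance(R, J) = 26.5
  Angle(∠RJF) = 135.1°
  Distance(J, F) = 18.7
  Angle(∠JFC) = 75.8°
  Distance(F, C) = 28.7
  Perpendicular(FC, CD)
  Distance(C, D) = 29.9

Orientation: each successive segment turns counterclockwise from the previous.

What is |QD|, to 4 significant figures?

17.56

∠JFC = 75.8° gives FC at -109.9° from the x-axis; with |FC| = 28.7, C = (-11.54, 4.378). FC is perpendicular to CD, so CD runs at -19.90°; with |CD| = 29.9, D = (16.58, -5.799). Then |QD| = |D − Q| = 17.56.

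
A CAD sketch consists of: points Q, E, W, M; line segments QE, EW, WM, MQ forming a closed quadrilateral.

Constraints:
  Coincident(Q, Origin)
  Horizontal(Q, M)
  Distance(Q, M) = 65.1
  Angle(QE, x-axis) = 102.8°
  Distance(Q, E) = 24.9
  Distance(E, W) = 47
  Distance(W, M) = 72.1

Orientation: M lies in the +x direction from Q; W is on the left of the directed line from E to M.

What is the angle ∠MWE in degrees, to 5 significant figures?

74.325°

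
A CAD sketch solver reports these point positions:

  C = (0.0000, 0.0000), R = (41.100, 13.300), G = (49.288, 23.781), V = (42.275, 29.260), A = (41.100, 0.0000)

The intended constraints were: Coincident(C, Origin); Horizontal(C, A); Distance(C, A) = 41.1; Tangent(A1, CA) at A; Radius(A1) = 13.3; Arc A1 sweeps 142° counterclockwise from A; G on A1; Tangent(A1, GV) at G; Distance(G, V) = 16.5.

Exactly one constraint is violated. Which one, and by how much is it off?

Distance(G, V) = 16.5 — off by 7.60.

C = (0.00, 0.00) ✓; C.y = 0.00, A.y = 0.00 ✓; |CA| = 41.10 ✓; ∠(RA, AC) = 90.00° ✓; |RA| = 13.30 ✓; bearing(R→G) − bearing(R→A) = 142.0° ✓; |RG| = 13.30 ✓; ∠(RG, GV) = 90.00° ✓; |GV| = 8.900 ✗.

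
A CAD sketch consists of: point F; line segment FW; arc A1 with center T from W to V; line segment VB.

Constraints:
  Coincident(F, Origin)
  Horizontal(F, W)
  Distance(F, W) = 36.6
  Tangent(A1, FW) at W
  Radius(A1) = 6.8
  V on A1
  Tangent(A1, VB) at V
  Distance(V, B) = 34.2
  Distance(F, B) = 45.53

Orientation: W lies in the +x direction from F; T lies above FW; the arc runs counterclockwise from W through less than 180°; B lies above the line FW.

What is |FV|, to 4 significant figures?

43.57

Checks: |TV| = 6.800 ✓; ∠(TV, VB) = 90.00° ✓; |VB| = 34.20 ✓; |FB| = 45.53 ✓.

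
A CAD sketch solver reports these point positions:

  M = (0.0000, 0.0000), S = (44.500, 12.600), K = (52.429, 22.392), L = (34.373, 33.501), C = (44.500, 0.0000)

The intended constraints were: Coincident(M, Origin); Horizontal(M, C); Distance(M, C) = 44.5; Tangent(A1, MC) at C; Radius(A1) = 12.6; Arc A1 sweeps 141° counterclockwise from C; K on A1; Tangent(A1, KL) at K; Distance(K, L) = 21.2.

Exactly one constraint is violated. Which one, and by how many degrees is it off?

Tangent(A1, KL) at K — off by 7.40°.

M = (0.00, 0.00) ✓; M.y = 0.00, C.y = 0.00 ✓; |MC| = 44.50 ✓; ∠(SC, CM) = 90.00° ✓; |SC| = 12.60 ✓; bearing(S→K) − bearing(S→C) = 141.0° ✓; |SK| = 12.60 ✓; ∠(SK, KL) = 82.60° ✗; |KL| = 21.20 ✓.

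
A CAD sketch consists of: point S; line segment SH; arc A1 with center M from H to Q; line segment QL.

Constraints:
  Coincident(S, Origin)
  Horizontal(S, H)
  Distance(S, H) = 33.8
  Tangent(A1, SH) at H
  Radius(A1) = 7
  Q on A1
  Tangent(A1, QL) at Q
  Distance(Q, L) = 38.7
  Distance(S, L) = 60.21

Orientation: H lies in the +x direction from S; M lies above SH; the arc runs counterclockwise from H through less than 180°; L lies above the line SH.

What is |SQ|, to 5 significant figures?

41.448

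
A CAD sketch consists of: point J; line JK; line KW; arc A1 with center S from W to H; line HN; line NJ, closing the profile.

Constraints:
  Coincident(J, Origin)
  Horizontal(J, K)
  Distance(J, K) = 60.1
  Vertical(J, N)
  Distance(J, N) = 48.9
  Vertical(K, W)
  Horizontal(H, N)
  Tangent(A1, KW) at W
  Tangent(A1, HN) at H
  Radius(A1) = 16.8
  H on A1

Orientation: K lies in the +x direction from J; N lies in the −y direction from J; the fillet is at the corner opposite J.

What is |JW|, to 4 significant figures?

68.14

J is at the origin; JK is horizontal with |JK| = 60.1 and K on the +x side, so K = (60.10, 0.000). J and N share the same x with |JN| = 48.9 and N on the −y side, so N = (0.000, -48.90). The virtual corner opposite J is at (60.10, -48.90). Tangency of A1 to KW means the radius SW is perpendicular to KW and the tangent condition forces SH to be normal to HN, with radius 16.8, so the center S sits 16.8 in from both sides at S = (43.30, -32.10). That places the tangent points at W = (60.10, -32.10) on KW and H = (43.30, -48.90) on HN. Then |JW| = |W − J| = 68.14.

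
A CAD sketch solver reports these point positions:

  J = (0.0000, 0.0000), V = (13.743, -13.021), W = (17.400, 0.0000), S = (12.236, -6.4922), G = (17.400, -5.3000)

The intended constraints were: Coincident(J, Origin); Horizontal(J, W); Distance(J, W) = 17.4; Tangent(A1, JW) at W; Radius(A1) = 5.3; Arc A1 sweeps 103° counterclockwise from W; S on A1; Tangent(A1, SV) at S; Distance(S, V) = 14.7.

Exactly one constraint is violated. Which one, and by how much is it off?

Distance(S, V) = 14.7 — off by 8.00.

J = (0.00, 0.00) ✓; J.y = 0.00, W.y = 0.00 ✓; |JW| = 17.40 ✓; ∠(GW, WJ) = 90.00° ✓; |GW| = 5.300 ✓; bearing(G→S) − bearing(G→W) = 103.0° ✓; |GS| = 5.300 ✓; ∠(GS, SV) = 90.00° ✓; |SV| = 6.700 ✗.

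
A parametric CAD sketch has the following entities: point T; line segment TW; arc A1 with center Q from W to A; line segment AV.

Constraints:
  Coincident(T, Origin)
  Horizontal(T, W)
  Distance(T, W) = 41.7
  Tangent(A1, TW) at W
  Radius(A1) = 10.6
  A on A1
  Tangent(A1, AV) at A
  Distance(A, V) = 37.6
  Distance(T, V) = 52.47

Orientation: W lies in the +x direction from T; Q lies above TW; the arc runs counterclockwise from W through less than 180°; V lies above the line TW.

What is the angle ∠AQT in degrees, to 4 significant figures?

153.6°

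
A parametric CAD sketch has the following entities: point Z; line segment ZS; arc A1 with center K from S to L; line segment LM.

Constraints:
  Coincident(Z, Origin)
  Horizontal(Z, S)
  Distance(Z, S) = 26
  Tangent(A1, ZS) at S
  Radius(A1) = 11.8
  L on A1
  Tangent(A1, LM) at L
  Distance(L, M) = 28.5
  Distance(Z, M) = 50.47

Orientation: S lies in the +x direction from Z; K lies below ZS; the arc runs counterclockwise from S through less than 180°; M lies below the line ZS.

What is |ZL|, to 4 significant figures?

22.60

Z is at the origin; Z and S share the same y with |ZS| = 26.0 and S on the +x side, so S = (26.00, 0.000). The tangent condition forces KS to be normal to ZS, so K = S + (0, -11.8) = (26.00, -11.80). Since KL ⟂ LM (tangency), |KM| = √(11.8² + 28.5²) = 30.85 regardless of where L sits on A1. So M lies on both circle(Z, 50.47) and circle(K, 30.85); the below-ZS intersection is M = (27.02, -42.63). L is the foot of the tangent from M: L = (15.25, -16.67).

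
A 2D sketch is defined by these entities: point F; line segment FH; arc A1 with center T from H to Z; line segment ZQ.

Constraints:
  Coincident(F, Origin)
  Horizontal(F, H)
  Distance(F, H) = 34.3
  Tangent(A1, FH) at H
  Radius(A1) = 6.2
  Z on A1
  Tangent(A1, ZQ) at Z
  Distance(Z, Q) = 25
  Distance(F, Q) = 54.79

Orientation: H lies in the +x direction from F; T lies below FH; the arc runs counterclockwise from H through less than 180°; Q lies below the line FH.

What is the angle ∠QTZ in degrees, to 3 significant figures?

76.1°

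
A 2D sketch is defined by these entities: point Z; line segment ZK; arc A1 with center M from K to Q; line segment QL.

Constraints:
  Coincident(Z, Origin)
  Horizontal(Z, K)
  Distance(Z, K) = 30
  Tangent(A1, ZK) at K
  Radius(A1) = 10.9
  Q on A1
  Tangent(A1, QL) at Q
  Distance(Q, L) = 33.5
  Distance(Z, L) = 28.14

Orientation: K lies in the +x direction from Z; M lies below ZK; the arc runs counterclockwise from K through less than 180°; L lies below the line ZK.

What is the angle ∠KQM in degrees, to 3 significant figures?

66.3°

Z is at the origin; Z and K share the same y with |ZK| = 30.0 and K on the +x side, so K = (30.0, 0.00). A1 meets ZK tangentially, so MK is at right angles to ZK, so M = K + (0, -10.9) = (30.0, -10.9). Since MQ ⟂ QL (tangency), |ML| = √(10.9² + 33.5²) = 35.2 regardless of where Q sits on A1. So L lies on both circle(Z, 28.14) and circle(M, 35.2); the below-ZK intersection is L = (-0.727, -28.1). Q is the foot of the tangent from L: Q = (22.0, -3.51).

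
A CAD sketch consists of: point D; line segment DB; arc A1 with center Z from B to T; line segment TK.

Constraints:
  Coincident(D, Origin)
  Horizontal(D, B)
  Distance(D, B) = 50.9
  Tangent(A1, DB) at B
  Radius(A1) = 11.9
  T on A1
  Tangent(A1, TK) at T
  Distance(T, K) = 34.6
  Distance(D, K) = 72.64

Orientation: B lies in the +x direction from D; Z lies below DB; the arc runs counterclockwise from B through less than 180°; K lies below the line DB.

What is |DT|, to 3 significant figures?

43.4

D is at the origin; DB is horizontal with |DB| = 50.9 and B on the +x side, so B = (50.9, 0.00). A1 meets DB tangentially, so ZB is at right angles to DB, so Z = B + (0, -11.9) = (50.9, -11.9). Since ZT ⟂ TK (tangency), |ZK| = √(11.9² + 34.6²) = 36.6 regardless of where T sits on A1. So K lies on both circle(D, 72.64) and circle(Z, 36.6); the below-DB intersection is K = (54.2, -48.3). T is the foot of the tangent from K: T = (40.0, -16.8).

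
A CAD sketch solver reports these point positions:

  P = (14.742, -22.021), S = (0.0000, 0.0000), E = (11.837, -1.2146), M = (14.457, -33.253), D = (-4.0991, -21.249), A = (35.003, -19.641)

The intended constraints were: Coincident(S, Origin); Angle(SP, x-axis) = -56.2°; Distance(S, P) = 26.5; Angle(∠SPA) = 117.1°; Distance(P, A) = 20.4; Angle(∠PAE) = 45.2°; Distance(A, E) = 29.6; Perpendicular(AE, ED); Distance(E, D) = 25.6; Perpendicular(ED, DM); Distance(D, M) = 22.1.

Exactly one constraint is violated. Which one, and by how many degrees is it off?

Perpendicular(ED, DM) — off by 5.60°.

S = (0.00, 0.00) ✓; SP at -56.20° ✓; |SP| = 26.50 ✓; ∠SPA = 117.1° ✓; |PA| = 20.40 ✓; ∠PAE = 45.20° ✓; |AE| = 29.60 ✓; ∠(AE, ED) = 90.00° ✓; |ED| = 25.60 ✓; ∠(ED, DM) = 95.60° ✗; |DM| = 22.10 ✓.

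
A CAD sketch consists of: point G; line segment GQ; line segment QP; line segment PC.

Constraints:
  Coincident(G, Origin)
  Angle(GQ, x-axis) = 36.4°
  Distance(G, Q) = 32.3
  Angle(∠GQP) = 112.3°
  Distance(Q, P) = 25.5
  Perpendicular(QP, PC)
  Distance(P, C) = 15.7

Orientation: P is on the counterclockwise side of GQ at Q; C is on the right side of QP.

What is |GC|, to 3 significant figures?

59.2

G is at the origin; GQ runs at 36.4° with length 32.3, so Q = 32.3·(cos 36.4°, sin 36.4°) = (26.0, 19.2). ∠GQP = 112.3°, so QP runs at 36.4° + (180° − 112.3°) = 104° from the x-axis; with |QP| = 25.5, P = Q + 25.5·(cos 104°, sin 104°) = (19.8, 43.9). QP is perpendicular to PC; with |PC| = 15.7 on the right of QP, C = P + 15.7·(0.970, 0.244) = (35.0, 47.7). Then |GC| = |C − G| = 59.2.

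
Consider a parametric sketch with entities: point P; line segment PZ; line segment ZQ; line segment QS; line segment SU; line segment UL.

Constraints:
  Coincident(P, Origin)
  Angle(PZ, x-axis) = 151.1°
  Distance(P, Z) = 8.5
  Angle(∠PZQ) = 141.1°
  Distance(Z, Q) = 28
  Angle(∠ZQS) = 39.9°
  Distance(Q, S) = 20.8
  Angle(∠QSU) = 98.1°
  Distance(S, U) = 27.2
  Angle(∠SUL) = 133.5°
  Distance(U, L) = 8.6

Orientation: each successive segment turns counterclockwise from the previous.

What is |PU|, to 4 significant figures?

10.31

P is at the origin; PZ runs at 151.1° with length 8.5, so Z = (-7.441, 4.108). ∠PZQ = 141.1° gives ZQ at -170.0° from the x-axis; with |ZQ| = 28.0, Q = (-35.02, -0.7542). ∠ZQS = 39.9° gives QS at -29.90° from the x-axis; with |QS| = 20.8, S = (-16.98, -11.12). ∠QSU = 98.1° gives SU at 52.00° from the x-axis; with |SU| = 27.2, U = (-0.2386, 10.31). Then |PU| = |U − P| = 10.31.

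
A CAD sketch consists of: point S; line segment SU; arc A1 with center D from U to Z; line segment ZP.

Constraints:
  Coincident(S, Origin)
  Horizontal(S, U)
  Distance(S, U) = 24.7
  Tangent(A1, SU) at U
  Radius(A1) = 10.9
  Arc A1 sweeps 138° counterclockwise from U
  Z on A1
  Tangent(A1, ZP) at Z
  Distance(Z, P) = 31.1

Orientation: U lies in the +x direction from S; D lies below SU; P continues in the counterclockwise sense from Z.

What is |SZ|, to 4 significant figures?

25.77

S is at the origin; S and U share the same y with |SU| = 24.7 and U on the +x side, so U = (24.70, 0.000). The tangent condition forces DU to be normal to SU, so D = U + (0, -10.9) = (24.70, -10.90). On A1, U sits at bearing 90° from D; a 138° counterclockwise sweep puts Z at bearing 228°, so Z = D + 10.9·(cos 228°, sin 228°) = (17.41, -19.00). Then |SZ| = |Z − S| = 25.77.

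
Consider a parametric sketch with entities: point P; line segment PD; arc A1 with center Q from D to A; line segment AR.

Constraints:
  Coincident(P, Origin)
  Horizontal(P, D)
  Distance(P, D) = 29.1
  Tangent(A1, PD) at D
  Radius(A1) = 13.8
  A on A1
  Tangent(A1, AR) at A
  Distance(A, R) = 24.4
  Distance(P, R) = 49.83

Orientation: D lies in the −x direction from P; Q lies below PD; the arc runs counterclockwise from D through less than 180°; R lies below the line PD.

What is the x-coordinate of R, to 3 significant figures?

-27.2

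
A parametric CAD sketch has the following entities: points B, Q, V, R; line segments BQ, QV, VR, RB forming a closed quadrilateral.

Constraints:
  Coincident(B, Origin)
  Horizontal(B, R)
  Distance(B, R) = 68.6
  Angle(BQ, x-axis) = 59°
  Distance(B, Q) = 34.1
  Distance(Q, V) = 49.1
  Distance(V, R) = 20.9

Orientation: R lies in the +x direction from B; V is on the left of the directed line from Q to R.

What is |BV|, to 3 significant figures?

69.1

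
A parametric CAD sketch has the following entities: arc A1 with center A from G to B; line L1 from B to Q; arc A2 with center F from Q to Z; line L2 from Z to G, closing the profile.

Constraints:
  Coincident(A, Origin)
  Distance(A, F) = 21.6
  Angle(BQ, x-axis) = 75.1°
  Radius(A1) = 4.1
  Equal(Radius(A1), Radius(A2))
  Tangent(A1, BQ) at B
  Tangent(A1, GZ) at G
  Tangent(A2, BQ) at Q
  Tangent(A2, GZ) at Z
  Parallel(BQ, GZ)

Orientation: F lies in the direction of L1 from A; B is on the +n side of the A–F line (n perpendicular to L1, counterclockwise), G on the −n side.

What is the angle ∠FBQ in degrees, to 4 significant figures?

10.75°

Tangency of A1 to both parallel lines with radius 4.1 puts B and G at A ± 4.1·n: B = (-3.962, 1.054), G = (3.962, -1.054). Equal radii place Q and Z the same way about F: Q = F + 4.1·n = (1.592, 21.93), Z = F − 4.1·n = (9.516, 19.82). Then cos ∠FBQ = BF·BQ / (|BF||BQ|), giving 10.75°.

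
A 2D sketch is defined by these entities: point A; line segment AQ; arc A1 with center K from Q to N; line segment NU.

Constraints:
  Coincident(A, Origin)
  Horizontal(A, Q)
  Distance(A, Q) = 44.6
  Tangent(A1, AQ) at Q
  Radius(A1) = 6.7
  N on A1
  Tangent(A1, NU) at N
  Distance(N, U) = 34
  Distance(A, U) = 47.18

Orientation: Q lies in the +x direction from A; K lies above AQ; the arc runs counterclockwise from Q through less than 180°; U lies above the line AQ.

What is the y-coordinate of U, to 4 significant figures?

37.47

Checks: |KN| = 6.700 ✓; ∠(KN, NU) = 90.00° ✓; |NU| = 34.00 ✓; |AU| = 47.18 ✓.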